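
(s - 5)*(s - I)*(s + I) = s^3 - 5*s^2 + s - 5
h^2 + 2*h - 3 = (h - 1)*(h + 3)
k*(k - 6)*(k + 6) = k^3 - 36*k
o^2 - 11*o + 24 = (o - 8)*(o - 3)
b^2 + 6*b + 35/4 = (b + 5/2)*(b + 7/2)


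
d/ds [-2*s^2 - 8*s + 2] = -4*s - 8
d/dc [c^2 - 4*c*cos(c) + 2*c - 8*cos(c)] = 4*c*sin(c) + 2*c + 8*sin(c) - 4*cos(c) + 2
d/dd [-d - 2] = -1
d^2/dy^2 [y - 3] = 0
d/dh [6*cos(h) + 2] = -6*sin(h)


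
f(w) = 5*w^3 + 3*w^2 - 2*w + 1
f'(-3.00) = 115.00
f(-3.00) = -101.00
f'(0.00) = -2.00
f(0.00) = 1.00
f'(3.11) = 161.74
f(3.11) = 174.20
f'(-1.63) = 28.07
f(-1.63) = -9.42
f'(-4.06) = 220.89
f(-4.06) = -276.05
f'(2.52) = 108.38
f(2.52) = 95.03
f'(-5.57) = 429.95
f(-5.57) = -758.83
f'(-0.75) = 1.94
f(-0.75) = 2.08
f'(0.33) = 1.61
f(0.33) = 0.85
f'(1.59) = 45.46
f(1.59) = 25.50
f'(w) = 15*w^2 + 6*w - 2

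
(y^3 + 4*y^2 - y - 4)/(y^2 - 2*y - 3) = (y^2 + 3*y - 4)/(y - 3)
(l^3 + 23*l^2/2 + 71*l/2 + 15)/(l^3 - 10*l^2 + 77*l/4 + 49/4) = 2*(l^2 + 11*l + 30)/(2*l^2 - 21*l + 49)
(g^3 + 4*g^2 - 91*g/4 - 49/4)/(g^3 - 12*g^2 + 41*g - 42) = (4*g^3 + 16*g^2 - 91*g - 49)/(4*(g^3 - 12*g^2 + 41*g - 42))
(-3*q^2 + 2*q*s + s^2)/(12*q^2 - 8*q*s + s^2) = (-3*q^2 + 2*q*s + s^2)/(12*q^2 - 8*q*s + s^2)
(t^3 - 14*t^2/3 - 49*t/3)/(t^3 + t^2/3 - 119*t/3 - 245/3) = t/(t + 5)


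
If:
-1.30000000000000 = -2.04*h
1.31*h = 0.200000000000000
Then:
No Solution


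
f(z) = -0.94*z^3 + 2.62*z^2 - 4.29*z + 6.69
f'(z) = -2.82*z^2 + 5.24*z - 4.29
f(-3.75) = 109.19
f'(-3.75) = -63.60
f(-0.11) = 7.19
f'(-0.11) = -4.90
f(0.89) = 4.28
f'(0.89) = -1.86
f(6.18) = -141.63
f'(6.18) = -79.61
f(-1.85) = 29.55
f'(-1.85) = -23.64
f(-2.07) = 35.13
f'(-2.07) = -27.22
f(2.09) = 0.59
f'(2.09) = -5.66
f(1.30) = 3.48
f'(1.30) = -2.24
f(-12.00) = 2059.77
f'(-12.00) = -473.25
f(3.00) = -7.98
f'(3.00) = -13.95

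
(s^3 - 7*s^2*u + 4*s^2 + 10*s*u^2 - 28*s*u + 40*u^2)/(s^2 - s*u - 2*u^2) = (s^2 - 5*s*u + 4*s - 20*u)/(s + u)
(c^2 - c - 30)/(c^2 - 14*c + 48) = (c + 5)/(c - 8)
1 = 1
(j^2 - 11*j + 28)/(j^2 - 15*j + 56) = (j - 4)/(j - 8)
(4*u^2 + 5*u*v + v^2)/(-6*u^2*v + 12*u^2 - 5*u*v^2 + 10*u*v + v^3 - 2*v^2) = (-4*u - v)/(6*u*v - 12*u - v^2 + 2*v)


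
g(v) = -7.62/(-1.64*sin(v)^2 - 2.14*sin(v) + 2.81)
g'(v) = -7.62*(3.28*sin(v)*cos(v) + 2.14*cos(v))/(-1.64*sin(v)^2 - 2.14*sin(v) + 2.81)^2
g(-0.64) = -2.18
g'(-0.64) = -0.09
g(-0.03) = -2.65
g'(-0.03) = -1.88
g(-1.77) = -2.29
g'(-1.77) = -0.15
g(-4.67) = 7.90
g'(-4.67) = 1.88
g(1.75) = 8.62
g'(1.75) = 9.34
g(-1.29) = -2.27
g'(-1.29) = 0.19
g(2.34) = -17.89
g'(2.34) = 131.37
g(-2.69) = -2.22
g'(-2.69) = 0.41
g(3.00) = -3.08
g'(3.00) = 3.20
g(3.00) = -3.08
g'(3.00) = 3.20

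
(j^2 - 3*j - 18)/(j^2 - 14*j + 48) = (j + 3)/(j - 8)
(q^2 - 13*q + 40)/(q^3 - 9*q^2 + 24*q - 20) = (q - 8)/(q^2 - 4*q + 4)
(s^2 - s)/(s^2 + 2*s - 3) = s/(s + 3)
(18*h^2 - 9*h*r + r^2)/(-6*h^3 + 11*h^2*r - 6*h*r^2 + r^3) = (-6*h + r)/(2*h^2 - 3*h*r + r^2)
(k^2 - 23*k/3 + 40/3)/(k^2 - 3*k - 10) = (k - 8/3)/(k + 2)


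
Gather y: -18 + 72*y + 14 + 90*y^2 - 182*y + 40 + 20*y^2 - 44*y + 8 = 110*y^2 - 154*y + 44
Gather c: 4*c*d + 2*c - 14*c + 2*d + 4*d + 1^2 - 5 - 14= c*(4*d - 12) + 6*d - 18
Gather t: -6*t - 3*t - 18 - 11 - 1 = -9*t - 30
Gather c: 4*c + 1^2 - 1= 4*c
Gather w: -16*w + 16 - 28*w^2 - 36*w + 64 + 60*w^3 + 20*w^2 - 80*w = 60*w^3 - 8*w^2 - 132*w + 80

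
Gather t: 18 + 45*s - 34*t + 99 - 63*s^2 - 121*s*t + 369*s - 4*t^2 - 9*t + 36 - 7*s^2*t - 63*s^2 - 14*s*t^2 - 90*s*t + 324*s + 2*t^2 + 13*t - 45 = -126*s^2 + 738*s + t^2*(-14*s - 2) + t*(-7*s^2 - 211*s - 30) + 108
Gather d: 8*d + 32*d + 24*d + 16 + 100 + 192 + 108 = 64*d + 416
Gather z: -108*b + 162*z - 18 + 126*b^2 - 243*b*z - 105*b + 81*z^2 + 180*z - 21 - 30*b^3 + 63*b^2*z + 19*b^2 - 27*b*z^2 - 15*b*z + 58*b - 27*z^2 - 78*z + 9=-30*b^3 + 145*b^2 - 155*b + z^2*(54 - 27*b) + z*(63*b^2 - 258*b + 264) - 30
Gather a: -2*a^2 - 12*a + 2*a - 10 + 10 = -2*a^2 - 10*a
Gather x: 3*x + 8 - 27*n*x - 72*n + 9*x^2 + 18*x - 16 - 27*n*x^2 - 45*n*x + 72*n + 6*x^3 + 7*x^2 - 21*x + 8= -72*n*x + 6*x^3 + x^2*(16 - 27*n)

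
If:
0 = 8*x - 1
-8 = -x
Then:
No Solution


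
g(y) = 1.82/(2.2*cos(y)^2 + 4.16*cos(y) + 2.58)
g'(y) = 1.82*(4.4*sin(y)*cos(y) + 4.16*sin(y))/(2.2*cos(y)^2 + 4.16*cos(y) + 2.58)^2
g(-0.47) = 0.23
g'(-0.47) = -0.10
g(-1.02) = 0.34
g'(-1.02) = -0.35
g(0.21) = 0.21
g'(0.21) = 0.04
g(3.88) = 2.58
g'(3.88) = -2.22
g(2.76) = 2.96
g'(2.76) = 0.14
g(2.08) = 1.69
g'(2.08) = 2.77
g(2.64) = 2.92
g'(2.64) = 0.68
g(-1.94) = 1.33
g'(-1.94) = -2.34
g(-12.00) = 0.24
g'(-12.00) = 0.13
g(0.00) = 0.20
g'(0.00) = 0.00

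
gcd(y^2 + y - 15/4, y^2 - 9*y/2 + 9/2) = y - 3/2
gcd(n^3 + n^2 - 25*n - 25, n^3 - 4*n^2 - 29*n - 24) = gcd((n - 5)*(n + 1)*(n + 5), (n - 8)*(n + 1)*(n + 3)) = n + 1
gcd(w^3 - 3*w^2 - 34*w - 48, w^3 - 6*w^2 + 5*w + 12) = 1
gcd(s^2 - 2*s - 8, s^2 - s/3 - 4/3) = 1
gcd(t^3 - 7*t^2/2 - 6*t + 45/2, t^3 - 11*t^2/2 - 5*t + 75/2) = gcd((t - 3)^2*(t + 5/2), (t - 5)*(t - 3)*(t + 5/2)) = t^2 - t/2 - 15/2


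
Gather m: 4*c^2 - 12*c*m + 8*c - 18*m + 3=4*c^2 + 8*c + m*(-12*c - 18) + 3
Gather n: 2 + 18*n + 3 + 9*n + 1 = 27*n + 6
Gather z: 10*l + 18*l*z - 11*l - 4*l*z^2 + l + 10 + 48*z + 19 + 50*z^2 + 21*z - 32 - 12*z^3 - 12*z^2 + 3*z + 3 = -12*z^3 + z^2*(38 - 4*l) + z*(18*l + 72)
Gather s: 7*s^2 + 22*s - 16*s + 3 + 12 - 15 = 7*s^2 + 6*s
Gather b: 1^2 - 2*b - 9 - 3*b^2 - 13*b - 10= -3*b^2 - 15*b - 18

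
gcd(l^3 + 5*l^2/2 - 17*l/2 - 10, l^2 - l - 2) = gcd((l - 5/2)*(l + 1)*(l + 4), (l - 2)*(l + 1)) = l + 1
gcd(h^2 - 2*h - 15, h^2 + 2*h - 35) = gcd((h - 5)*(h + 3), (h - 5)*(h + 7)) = h - 5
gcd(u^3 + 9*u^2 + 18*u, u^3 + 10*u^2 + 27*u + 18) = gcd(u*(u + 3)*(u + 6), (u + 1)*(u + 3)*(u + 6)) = u^2 + 9*u + 18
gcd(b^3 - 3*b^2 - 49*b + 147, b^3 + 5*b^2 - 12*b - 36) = b - 3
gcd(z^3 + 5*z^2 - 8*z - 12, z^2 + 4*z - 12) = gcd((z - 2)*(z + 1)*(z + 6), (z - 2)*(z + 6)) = z^2 + 4*z - 12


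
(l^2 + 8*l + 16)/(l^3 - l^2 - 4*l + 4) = (l^2 + 8*l + 16)/(l^3 - l^2 - 4*l + 4)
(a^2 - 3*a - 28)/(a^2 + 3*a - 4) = (a - 7)/(a - 1)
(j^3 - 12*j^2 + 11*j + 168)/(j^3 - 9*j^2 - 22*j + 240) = (j^2 - 4*j - 21)/(j^2 - j - 30)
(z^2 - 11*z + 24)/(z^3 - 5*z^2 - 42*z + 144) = 1/(z + 6)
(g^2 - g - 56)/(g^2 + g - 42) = (g - 8)/(g - 6)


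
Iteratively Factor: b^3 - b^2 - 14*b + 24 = (b + 4)*(b^2 - 5*b + 6) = (b - 3)*(b + 4)*(b - 2)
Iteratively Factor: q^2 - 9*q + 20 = (q - 4)*(q - 5)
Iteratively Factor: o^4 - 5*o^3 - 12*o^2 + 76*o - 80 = (o - 5)*(o^3 - 12*o + 16) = (o - 5)*(o - 2)*(o^2 + 2*o - 8) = (o - 5)*(o - 2)^2*(o + 4)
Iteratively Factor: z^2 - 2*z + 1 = (z - 1)*(z - 1)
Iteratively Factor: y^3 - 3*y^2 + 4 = (y - 2)*(y^2 - y - 2) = (y - 2)^2*(y + 1)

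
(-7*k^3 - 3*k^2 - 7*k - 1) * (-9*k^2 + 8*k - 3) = 63*k^5 - 29*k^4 + 60*k^3 - 38*k^2 + 13*k + 3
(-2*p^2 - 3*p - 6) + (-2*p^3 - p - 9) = -2*p^3 - 2*p^2 - 4*p - 15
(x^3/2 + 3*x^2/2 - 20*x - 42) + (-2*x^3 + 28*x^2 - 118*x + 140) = -3*x^3/2 + 59*x^2/2 - 138*x + 98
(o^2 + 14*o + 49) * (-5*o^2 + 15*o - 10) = -5*o^4 - 55*o^3 - 45*o^2 + 595*o - 490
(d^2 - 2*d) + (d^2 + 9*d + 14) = 2*d^2 + 7*d + 14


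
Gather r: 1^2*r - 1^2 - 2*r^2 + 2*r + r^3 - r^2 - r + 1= r^3 - 3*r^2 + 2*r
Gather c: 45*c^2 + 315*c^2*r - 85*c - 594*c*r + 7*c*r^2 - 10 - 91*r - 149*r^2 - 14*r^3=c^2*(315*r + 45) + c*(7*r^2 - 594*r - 85) - 14*r^3 - 149*r^2 - 91*r - 10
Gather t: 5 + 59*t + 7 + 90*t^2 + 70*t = 90*t^2 + 129*t + 12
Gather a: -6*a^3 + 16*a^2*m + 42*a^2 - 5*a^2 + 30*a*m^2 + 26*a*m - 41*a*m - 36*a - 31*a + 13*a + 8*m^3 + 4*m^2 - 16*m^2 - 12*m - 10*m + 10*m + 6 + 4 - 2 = -6*a^3 + a^2*(16*m + 37) + a*(30*m^2 - 15*m - 54) + 8*m^3 - 12*m^2 - 12*m + 8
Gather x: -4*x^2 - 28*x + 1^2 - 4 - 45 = -4*x^2 - 28*x - 48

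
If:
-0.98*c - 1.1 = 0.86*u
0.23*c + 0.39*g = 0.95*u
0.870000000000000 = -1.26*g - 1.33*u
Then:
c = -0.83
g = -0.33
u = -0.34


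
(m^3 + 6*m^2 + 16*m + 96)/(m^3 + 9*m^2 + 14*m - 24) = (m^2 + 16)/(m^2 + 3*m - 4)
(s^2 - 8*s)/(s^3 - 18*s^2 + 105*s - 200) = s/(s^2 - 10*s + 25)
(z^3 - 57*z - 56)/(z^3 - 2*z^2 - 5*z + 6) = (z^3 - 57*z - 56)/(z^3 - 2*z^2 - 5*z + 6)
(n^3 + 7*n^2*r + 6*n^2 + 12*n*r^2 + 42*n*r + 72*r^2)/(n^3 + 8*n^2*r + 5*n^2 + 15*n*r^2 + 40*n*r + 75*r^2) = (n^2 + 4*n*r + 6*n + 24*r)/(n^2 + 5*n*r + 5*n + 25*r)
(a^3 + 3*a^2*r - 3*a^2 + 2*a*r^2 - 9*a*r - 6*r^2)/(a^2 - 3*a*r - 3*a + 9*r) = (-a^2 - 3*a*r - 2*r^2)/(-a + 3*r)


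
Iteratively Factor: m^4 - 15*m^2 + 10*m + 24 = (m - 2)*(m^3 + 2*m^2 - 11*m - 12) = (m - 3)*(m - 2)*(m^2 + 5*m + 4) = (m - 3)*(m - 2)*(m + 1)*(m + 4)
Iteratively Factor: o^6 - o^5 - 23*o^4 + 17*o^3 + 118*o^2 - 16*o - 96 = (o + 4)*(o^5 - 5*o^4 - 3*o^3 + 29*o^2 + 2*o - 24) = (o - 4)*(o + 4)*(o^4 - o^3 - 7*o^2 + o + 6) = (o - 4)*(o + 2)*(o + 4)*(o^3 - 3*o^2 - o + 3) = (o - 4)*(o - 3)*(o + 2)*(o + 4)*(o^2 - 1) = (o - 4)*(o - 3)*(o + 1)*(o + 2)*(o + 4)*(o - 1)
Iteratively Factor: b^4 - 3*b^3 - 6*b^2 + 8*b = (b - 1)*(b^3 - 2*b^2 - 8*b) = (b - 4)*(b - 1)*(b^2 + 2*b) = (b - 4)*(b - 1)*(b + 2)*(b)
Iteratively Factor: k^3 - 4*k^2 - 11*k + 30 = (k - 5)*(k^2 + k - 6) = (k - 5)*(k + 3)*(k - 2)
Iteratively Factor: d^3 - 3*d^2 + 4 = (d + 1)*(d^2 - 4*d + 4) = (d - 2)*(d + 1)*(d - 2)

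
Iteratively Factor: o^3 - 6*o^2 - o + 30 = (o - 5)*(o^2 - o - 6) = (o - 5)*(o - 3)*(o + 2)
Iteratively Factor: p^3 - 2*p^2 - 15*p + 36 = (p - 3)*(p^2 + p - 12) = (p - 3)^2*(p + 4)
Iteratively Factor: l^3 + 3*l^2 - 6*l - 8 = (l - 2)*(l^2 + 5*l + 4) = (l - 2)*(l + 1)*(l + 4)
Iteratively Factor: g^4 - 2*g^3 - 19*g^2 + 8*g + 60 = (g + 3)*(g^3 - 5*g^2 - 4*g + 20) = (g - 2)*(g + 3)*(g^2 - 3*g - 10) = (g - 5)*(g - 2)*(g + 3)*(g + 2)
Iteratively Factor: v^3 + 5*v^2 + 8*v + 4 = (v + 2)*(v^2 + 3*v + 2) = (v + 1)*(v + 2)*(v + 2)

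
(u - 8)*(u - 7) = u^2 - 15*u + 56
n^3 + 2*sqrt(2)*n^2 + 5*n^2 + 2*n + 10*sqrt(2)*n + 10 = (n + 5)*(n + sqrt(2))^2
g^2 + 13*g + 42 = (g + 6)*(g + 7)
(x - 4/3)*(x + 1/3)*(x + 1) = x^3 - 13*x/9 - 4/9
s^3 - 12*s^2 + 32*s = s*(s - 8)*(s - 4)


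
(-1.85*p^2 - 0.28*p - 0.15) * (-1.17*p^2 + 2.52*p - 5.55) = 2.1645*p^4 - 4.3344*p^3 + 9.7374*p^2 + 1.176*p + 0.8325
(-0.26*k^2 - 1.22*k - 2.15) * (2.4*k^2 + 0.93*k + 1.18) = -0.624*k^4 - 3.1698*k^3 - 6.6014*k^2 - 3.4391*k - 2.537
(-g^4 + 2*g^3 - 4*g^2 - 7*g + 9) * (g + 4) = -g^5 - 2*g^4 + 4*g^3 - 23*g^2 - 19*g + 36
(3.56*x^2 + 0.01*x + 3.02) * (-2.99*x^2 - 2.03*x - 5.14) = -10.6444*x^4 - 7.2567*x^3 - 27.3485*x^2 - 6.182*x - 15.5228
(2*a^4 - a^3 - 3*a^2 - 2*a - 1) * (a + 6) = 2*a^5 + 11*a^4 - 9*a^3 - 20*a^2 - 13*a - 6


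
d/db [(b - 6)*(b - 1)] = 2*b - 7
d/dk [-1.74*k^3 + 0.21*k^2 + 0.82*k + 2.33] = -5.22*k^2 + 0.42*k + 0.82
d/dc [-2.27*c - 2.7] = -2.27000000000000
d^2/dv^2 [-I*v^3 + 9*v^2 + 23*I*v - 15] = -6*I*v + 18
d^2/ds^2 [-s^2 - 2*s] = -2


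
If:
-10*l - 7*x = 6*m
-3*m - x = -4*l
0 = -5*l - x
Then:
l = 0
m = 0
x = 0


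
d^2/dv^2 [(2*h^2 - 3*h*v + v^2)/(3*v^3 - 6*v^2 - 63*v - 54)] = 2*((-(3*h - 2*v)*(-3*v^2 + 4*v + 21) - (3*v - 2)*(2*h^2 - 3*h*v + v^2))*(-v^3 + 2*v^2 + 21*v + 18) - (2*h^2 - 3*h*v + v^2)*(-3*v^2 + 4*v + 21)^2 - (-v^3 + 2*v^2 + 21*v + 18)^2)/(3*(-v^3 + 2*v^2 + 21*v + 18)^3)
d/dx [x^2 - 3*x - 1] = 2*x - 3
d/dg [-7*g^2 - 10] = -14*g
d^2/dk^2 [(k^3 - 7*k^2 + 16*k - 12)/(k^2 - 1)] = 2*(17*k^3 - 57*k^2 + 51*k - 19)/(k^6 - 3*k^4 + 3*k^2 - 1)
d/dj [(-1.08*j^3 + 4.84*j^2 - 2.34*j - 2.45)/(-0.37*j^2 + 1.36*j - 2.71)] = (0.3996*j^4 - 2.9376*j^3 + 14.497*j^2 - 28.0458*j + 9.6734)/(0.1369*j^4 - 1.0064*j^3 + 3.855*j^2 - 7.3712*j + 7.3441)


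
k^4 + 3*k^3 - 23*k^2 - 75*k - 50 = (k - 5)*(k + 1)*(k + 2)*(k + 5)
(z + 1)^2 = z^2 + 2*z + 1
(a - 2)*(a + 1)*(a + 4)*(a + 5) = a^4 + 8*a^3 + 9*a^2 - 38*a - 40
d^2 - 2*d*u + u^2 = (-d + u)^2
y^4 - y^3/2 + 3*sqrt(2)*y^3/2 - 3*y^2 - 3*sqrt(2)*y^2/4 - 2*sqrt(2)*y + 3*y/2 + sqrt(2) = (y - 1/2)*(y - sqrt(2))*(y + sqrt(2)/2)*(y + 2*sqrt(2))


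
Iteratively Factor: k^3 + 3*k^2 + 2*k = (k + 2)*(k^2 + k) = (k + 1)*(k + 2)*(k)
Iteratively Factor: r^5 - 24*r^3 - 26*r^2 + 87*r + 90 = (r + 1)*(r^4 - r^3 - 23*r^2 - 3*r + 90) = (r + 1)*(r + 3)*(r^3 - 4*r^2 - 11*r + 30) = (r - 5)*(r + 1)*(r + 3)*(r^2 + r - 6) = (r - 5)*(r - 2)*(r + 1)*(r + 3)*(r + 3)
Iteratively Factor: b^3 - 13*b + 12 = (b - 1)*(b^2 + b - 12) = (b - 1)*(b + 4)*(b - 3)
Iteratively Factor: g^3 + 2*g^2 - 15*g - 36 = (g + 3)*(g^2 - g - 12) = (g + 3)^2*(g - 4)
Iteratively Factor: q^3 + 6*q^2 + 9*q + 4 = (q + 4)*(q^2 + 2*q + 1) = (q + 1)*(q + 4)*(q + 1)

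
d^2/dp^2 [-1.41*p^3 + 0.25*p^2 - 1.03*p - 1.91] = 0.5 - 8.46*p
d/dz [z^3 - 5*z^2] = z*(3*z - 10)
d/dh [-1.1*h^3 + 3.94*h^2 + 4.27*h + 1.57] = -3.3*h^2 + 7.88*h + 4.27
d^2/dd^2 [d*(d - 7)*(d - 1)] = 6*d - 16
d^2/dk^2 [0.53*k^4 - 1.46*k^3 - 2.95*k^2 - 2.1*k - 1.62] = 6.36*k^2 - 8.76*k - 5.9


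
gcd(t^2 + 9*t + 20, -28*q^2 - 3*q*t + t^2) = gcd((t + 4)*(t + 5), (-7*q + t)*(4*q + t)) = 1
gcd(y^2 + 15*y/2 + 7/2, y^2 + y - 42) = y + 7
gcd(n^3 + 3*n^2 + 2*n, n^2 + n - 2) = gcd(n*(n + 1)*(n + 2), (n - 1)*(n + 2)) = n + 2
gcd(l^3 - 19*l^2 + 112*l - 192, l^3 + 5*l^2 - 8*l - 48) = l - 3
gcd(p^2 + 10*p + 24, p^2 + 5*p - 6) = p + 6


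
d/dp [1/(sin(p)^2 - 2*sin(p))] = 2*(1 - sin(p))*cos(p)/((sin(p) - 2)^2*sin(p)^2)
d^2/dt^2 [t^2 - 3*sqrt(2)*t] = 2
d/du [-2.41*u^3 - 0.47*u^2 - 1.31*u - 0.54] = -7.23*u^2 - 0.94*u - 1.31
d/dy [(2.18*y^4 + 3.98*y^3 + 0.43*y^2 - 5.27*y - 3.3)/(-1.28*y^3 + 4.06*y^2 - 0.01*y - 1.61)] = (-2.7904*y^6 + 17.7016*y^5 + 16.6438*y^4 - 27.61*y^3 - 10.5035*y^2 + 25.4114*y + 8.4517)/(1.6384*y^6 - 10.3936*y^5 + 16.5092*y^4 + 4.0404*y^3 - 13.0731*y^2 + 0.0322*y + 2.5921)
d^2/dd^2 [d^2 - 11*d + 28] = 2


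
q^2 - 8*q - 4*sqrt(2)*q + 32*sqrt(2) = (q - 8)*(q - 4*sqrt(2))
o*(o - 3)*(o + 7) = o^3 + 4*o^2 - 21*o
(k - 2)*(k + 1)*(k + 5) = k^3 + 4*k^2 - 7*k - 10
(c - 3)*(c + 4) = c^2 + c - 12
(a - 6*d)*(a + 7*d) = a^2 + a*d - 42*d^2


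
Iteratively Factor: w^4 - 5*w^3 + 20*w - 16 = (w - 4)*(w^3 - w^2 - 4*w + 4) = (w - 4)*(w + 2)*(w^2 - 3*w + 2) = (w - 4)*(w - 2)*(w + 2)*(w - 1)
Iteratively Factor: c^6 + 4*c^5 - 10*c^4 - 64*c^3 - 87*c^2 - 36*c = (c + 3)*(c^5 + c^4 - 13*c^3 - 25*c^2 - 12*c) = (c + 3)^2*(c^4 - 2*c^3 - 7*c^2 - 4*c) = c*(c + 3)^2*(c^3 - 2*c^2 - 7*c - 4) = c*(c - 4)*(c + 3)^2*(c^2 + 2*c + 1) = c*(c - 4)*(c + 1)*(c + 3)^2*(c + 1)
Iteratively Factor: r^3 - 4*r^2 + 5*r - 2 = (r - 2)*(r^2 - 2*r + 1) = (r - 2)*(r - 1)*(r - 1)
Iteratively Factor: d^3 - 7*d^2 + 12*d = (d - 4)*(d^2 - 3*d) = d*(d - 4)*(d - 3)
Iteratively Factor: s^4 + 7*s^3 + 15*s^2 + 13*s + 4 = (s + 4)*(s^3 + 3*s^2 + 3*s + 1) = (s + 1)*(s + 4)*(s^2 + 2*s + 1) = (s + 1)^2*(s + 4)*(s + 1)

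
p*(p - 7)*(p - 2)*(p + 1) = p^4 - 8*p^3 + 5*p^2 + 14*p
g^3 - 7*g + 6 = (g - 2)*(g - 1)*(g + 3)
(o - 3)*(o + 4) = o^2 + o - 12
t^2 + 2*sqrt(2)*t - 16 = (t - 2*sqrt(2))*(t + 4*sqrt(2))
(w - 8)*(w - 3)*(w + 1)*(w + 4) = w^4 - 6*w^3 - 27*w^2 + 76*w + 96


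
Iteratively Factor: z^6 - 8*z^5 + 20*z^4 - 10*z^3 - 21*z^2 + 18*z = (z - 3)*(z^5 - 5*z^4 + 5*z^3 + 5*z^2 - 6*z) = (z - 3)*(z - 1)*(z^4 - 4*z^3 + z^2 + 6*z) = z*(z - 3)*(z - 1)*(z^3 - 4*z^2 + z + 6) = z*(z - 3)^2*(z - 1)*(z^2 - z - 2) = z*(z - 3)^2*(z - 2)*(z - 1)*(z + 1)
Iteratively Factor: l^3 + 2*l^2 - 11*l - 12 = (l + 1)*(l^2 + l - 12) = (l + 1)*(l + 4)*(l - 3)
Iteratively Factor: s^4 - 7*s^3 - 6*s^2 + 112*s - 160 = (s - 4)*(s^3 - 3*s^2 - 18*s + 40) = (s - 4)*(s + 4)*(s^2 - 7*s + 10) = (s - 5)*(s - 4)*(s + 4)*(s - 2)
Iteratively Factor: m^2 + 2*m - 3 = (m - 1)*(m + 3)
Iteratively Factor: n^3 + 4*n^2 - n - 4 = (n + 4)*(n^2 - 1) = (n + 1)*(n + 4)*(n - 1)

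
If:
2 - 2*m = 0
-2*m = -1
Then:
No Solution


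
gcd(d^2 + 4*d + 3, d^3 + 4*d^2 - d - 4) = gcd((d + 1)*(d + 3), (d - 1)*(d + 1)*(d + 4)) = d + 1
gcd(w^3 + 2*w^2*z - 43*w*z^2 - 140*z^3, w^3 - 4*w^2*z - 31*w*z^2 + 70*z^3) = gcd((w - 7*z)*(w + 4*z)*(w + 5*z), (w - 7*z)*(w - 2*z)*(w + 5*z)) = -w^2 + 2*w*z + 35*z^2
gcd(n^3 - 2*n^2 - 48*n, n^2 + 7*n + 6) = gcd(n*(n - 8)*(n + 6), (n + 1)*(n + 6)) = n + 6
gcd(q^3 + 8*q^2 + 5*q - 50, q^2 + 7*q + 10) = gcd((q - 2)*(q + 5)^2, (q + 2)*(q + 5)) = q + 5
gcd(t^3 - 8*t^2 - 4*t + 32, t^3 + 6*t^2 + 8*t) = t + 2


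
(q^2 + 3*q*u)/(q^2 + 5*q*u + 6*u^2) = q/(q + 2*u)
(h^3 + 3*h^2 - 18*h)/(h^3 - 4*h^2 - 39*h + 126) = h/(h - 7)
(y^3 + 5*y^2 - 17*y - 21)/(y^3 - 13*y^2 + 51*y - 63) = (y^2 + 8*y + 7)/(y^2 - 10*y + 21)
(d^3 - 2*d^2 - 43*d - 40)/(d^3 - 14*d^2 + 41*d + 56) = (d + 5)/(d - 7)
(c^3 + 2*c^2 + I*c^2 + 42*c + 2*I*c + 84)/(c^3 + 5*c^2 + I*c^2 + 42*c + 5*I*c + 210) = (c + 2)/(c + 5)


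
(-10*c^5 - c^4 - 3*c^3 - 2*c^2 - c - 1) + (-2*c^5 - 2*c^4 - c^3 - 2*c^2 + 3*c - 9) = -12*c^5 - 3*c^4 - 4*c^3 - 4*c^2 + 2*c - 10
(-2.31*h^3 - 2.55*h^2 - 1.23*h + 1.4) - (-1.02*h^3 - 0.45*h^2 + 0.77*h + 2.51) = -1.29*h^3 - 2.1*h^2 - 2.0*h - 1.11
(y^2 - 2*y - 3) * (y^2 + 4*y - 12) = y^4 + 2*y^3 - 23*y^2 + 12*y + 36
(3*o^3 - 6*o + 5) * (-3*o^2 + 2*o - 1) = -9*o^5 + 6*o^4 + 15*o^3 - 27*o^2 + 16*o - 5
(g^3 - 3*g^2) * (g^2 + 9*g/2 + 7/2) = g^5 + 3*g^4/2 - 10*g^3 - 21*g^2/2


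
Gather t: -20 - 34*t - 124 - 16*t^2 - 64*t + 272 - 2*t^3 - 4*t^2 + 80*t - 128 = -2*t^3 - 20*t^2 - 18*t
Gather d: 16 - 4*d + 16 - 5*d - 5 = 27 - 9*d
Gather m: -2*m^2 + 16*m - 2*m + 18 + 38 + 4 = -2*m^2 + 14*m + 60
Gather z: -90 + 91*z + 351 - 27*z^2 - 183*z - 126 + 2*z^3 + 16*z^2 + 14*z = 2*z^3 - 11*z^2 - 78*z + 135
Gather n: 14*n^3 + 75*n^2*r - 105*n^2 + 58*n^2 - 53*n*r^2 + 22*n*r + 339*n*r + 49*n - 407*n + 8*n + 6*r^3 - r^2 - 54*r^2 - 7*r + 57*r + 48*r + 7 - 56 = 14*n^3 + n^2*(75*r - 47) + n*(-53*r^2 + 361*r - 350) + 6*r^3 - 55*r^2 + 98*r - 49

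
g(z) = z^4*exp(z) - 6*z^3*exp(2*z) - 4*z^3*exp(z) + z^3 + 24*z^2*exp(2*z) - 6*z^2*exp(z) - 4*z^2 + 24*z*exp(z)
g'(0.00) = 24.00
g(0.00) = 0.00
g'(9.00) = -386432158526.97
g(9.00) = -159526376690.46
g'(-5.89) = 152.69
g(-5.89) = -338.46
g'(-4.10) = 82.79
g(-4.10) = -129.99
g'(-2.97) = 46.62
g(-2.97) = -57.51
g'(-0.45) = 7.90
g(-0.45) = -6.11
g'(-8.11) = 263.12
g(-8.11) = -794.74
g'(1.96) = 5943.39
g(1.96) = 2423.32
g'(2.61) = 21221.06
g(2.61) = 10457.12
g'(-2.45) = 32.71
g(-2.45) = -36.98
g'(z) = z^4*exp(z) - 12*z^3*exp(2*z) + 30*z^2*exp(2*z) - 18*z^2*exp(z) + 3*z^2 + 48*z*exp(2*z) + 12*z*exp(z) - 8*z + 24*exp(z)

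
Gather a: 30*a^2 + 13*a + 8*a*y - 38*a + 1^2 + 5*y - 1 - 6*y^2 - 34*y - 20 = 30*a^2 + a*(8*y - 25) - 6*y^2 - 29*y - 20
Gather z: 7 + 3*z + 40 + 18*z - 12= 21*z + 35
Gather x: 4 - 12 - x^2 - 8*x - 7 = -x^2 - 8*x - 15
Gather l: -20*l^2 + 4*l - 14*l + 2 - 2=-20*l^2 - 10*l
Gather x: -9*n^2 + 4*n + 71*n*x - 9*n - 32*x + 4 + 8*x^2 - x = -9*n^2 - 5*n + 8*x^2 + x*(71*n - 33) + 4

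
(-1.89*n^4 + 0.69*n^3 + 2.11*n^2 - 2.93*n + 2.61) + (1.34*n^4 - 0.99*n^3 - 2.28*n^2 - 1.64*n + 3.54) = -0.55*n^4 - 0.3*n^3 - 0.17*n^2 - 4.57*n + 6.15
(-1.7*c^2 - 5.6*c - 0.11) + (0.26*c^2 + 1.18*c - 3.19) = -1.44*c^2 - 4.42*c - 3.3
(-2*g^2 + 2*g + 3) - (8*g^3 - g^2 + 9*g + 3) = -8*g^3 - g^2 - 7*g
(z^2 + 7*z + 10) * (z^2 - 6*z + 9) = z^4 + z^3 - 23*z^2 + 3*z + 90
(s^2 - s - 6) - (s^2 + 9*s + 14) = -10*s - 20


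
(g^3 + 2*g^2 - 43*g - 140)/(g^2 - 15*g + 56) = (g^2 + 9*g + 20)/(g - 8)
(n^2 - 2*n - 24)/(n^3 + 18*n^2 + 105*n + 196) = (n - 6)/(n^2 + 14*n + 49)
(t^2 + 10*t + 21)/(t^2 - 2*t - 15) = (t + 7)/(t - 5)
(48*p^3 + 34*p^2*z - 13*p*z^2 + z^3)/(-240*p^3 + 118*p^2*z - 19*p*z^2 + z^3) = (p + z)/(-5*p + z)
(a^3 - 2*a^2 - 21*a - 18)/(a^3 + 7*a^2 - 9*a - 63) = (a^2 - 5*a - 6)/(a^2 + 4*a - 21)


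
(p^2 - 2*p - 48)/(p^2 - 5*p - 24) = (p + 6)/(p + 3)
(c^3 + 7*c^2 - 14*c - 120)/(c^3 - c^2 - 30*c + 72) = (c + 5)/(c - 3)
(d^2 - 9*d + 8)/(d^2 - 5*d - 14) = (-d^2 + 9*d - 8)/(-d^2 + 5*d + 14)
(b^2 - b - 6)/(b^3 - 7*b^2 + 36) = 1/(b - 6)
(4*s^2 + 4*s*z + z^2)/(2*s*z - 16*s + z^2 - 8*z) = (2*s + z)/(z - 8)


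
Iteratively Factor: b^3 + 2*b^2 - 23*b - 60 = (b + 3)*(b^2 - b - 20) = (b - 5)*(b + 3)*(b + 4)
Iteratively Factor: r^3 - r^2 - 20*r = (r)*(r^2 - r - 20) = r*(r + 4)*(r - 5)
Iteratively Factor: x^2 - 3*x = (x)*(x - 3)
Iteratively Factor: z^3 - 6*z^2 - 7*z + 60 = (z - 5)*(z^2 - z - 12) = (z - 5)*(z - 4)*(z + 3)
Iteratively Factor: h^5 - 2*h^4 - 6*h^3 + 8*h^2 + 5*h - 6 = (h - 1)*(h^4 - h^3 - 7*h^2 + h + 6) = (h - 3)*(h - 1)*(h^3 + 2*h^2 - h - 2) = (h - 3)*(h - 1)*(h + 2)*(h^2 - 1) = (h - 3)*(h - 1)*(h + 1)*(h + 2)*(h - 1)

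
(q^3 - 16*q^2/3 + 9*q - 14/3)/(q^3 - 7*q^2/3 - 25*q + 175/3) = (q^2 - 3*q + 2)/(q^2 - 25)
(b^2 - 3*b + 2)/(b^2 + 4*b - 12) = (b - 1)/(b + 6)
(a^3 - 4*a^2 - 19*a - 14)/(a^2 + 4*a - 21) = (a^3 - 4*a^2 - 19*a - 14)/(a^2 + 4*a - 21)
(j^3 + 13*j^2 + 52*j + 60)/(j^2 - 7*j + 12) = (j^3 + 13*j^2 + 52*j + 60)/(j^2 - 7*j + 12)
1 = 1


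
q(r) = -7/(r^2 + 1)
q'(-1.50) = -1.99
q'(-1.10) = -3.15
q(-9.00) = -0.09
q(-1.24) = -2.76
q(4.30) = -0.36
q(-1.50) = -2.15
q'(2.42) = 0.72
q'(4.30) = 0.16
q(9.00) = -0.09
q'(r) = 14*r/(r^2 + 1)^2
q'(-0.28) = -3.37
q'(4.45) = 0.14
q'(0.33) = 3.76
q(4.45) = -0.34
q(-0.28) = -6.49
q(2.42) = -1.02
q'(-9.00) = -0.02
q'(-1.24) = -2.70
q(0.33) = -6.31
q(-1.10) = -3.17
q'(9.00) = 0.02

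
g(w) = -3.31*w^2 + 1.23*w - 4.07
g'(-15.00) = 100.53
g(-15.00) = -767.27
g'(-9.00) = 60.81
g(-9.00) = -283.25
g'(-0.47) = 4.34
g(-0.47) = -5.38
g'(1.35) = -7.71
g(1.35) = -8.44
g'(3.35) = -20.95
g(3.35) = -37.10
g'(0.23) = -0.29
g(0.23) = -3.96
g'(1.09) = -5.99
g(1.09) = -6.66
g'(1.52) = -8.83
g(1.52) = -9.85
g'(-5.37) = 36.78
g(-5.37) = -106.13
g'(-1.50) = 11.16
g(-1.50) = -13.36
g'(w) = 1.23 - 6.62*w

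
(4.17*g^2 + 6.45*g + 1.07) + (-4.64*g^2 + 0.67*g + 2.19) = -0.47*g^2 + 7.12*g + 3.26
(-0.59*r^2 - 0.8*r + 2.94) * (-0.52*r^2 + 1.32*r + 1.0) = 0.3068*r^4 - 0.3628*r^3 - 3.1748*r^2 + 3.0808*r + 2.94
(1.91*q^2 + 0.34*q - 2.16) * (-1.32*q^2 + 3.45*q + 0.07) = -2.5212*q^4 + 6.1407*q^3 + 4.1579*q^2 - 7.4282*q - 0.1512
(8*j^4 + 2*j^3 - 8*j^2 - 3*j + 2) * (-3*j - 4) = -24*j^5 - 38*j^4 + 16*j^3 + 41*j^2 + 6*j - 8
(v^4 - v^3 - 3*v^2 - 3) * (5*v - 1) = 5*v^5 - 6*v^4 - 14*v^3 + 3*v^2 - 15*v + 3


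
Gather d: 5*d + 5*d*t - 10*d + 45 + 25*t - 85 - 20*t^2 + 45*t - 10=d*(5*t - 5) - 20*t^2 + 70*t - 50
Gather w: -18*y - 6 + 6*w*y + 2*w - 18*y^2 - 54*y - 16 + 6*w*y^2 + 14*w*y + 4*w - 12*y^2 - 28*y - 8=w*(6*y^2 + 20*y + 6) - 30*y^2 - 100*y - 30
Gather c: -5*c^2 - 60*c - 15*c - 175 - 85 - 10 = -5*c^2 - 75*c - 270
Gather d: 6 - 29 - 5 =-28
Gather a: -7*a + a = -6*a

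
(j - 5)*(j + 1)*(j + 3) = j^3 - j^2 - 17*j - 15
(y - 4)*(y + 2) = y^2 - 2*y - 8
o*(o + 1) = o^2 + o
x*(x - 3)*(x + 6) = x^3 + 3*x^2 - 18*x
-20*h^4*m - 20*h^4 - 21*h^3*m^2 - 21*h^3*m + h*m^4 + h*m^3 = (-5*h + m)*(h + m)*(4*h + m)*(h*m + h)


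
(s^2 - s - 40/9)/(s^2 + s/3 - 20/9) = (3*s - 8)/(3*s - 4)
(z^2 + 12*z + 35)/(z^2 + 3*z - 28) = (z + 5)/(z - 4)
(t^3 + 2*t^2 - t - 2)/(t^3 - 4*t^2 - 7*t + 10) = (t + 1)/(t - 5)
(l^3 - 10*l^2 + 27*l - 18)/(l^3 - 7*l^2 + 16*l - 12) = (l^2 - 7*l + 6)/(l^2 - 4*l + 4)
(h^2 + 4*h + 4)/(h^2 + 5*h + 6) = (h + 2)/(h + 3)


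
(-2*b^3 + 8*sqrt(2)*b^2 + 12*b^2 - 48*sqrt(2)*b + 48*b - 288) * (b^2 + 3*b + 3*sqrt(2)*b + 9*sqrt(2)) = -2*b^5 + 2*sqrt(2)*b^4 + 6*b^4 - 6*sqrt(2)*b^3 + 132*b^3 - 288*b^2 + 108*sqrt(2)*b^2 - 1728*b - 432*sqrt(2)*b - 2592*sqrt(2)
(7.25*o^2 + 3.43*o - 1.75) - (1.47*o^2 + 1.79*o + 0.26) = 5.78*o^2 + 1.64*o - 2.01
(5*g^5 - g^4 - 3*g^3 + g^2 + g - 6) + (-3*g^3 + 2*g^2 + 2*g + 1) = 5*g^5 - g^4 - 6*g^3 + 3*g^2 + 3*g - 5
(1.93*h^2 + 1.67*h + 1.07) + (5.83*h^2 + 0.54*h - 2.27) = 7.76*h^2 + 2.21*h - 1.2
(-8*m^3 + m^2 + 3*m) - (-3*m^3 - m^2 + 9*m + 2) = -5*m^3 + 2*m^2 - 6*m - 2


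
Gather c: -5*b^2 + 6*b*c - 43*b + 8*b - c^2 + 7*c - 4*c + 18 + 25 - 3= -5*b^2 - 35*b - c^2 + c*(6*b + 3) + 40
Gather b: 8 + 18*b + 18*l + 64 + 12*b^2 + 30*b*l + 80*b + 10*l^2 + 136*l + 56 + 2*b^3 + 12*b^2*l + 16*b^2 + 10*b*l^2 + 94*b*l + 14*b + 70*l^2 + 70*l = 2*b^3 + b^2*(12*l + 28) + b*(10*l^2 + 124*l + 112) + 80*l^2 + 224*l + 128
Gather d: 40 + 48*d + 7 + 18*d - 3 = 66*d + 44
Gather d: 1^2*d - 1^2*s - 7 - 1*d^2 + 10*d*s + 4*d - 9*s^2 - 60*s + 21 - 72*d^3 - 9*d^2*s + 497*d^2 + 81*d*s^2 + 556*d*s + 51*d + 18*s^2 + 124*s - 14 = -72*d^3 + d^2*(496 - 9*s) + d*(81*s^2 + 566*s + 56) + 9*s^2 + 63*s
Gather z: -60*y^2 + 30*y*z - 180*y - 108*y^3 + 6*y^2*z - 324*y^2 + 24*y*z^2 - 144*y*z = -108*y^3 - 384*y^2 + 24*y*z^2 - 180*y + z*(6*y^2 - 114*y)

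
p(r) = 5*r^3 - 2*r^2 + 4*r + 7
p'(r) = 15*r^2 - 4*r + 4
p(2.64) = 95.62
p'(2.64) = 97.98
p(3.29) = 176.57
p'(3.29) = 153.20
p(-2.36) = -79.30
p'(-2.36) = 96.98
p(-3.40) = -226.24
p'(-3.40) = 191.00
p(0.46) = 8.90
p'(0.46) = 5.33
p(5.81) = 943.34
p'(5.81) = 487.10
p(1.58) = 28.05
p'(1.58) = 35.13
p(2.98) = 133.48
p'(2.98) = 125.29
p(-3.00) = -158.00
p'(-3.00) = 151.00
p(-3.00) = -158.00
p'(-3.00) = 151.00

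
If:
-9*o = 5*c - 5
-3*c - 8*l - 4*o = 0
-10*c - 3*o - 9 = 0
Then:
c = -32/25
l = -23/150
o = 19/15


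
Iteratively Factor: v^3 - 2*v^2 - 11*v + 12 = (v + 3)*(v^2 - 5*v + 4) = (v - 1)*(v + 3)*(v - 4)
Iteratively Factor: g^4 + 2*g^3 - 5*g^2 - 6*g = (g + 3)*(g^3 - g^2 - 2*g) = (g + 1)*(g + 3)*(g^2 - 2*g) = (g - 2)*(g + 1)*(g + 3)*(g)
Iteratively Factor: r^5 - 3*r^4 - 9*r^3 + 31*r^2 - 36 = (r - 3)*(r^4 - 9*r^2 + 4*r + 12) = (r - 3)*(r + 1)*(r^3 - r^2 - 8*r + 12) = (r - 3)*(r + 1)*(r + 3)*(r^2 - 4*r + 4) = (r - 3)*(r - 2)*(r + 1)*(r + 3)*(r - 2)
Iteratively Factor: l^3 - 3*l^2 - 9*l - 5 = (l - 5)*(l^2 + 2*l + 1) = (l - 5)*(l + 1)*(l + 1)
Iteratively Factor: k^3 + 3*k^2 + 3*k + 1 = (k + 1)*(k^2 + 2*k + 1) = (k + 1)^2*(k + 1)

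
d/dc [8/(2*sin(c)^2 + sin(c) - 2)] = -8*(4*sin(c) + 1)*cos(c)/(-sin(c) + cos(2*c) + 1)^2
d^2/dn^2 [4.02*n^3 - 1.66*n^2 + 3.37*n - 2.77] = 24.12*n - 3.32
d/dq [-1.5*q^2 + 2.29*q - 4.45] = 2.29 - 3.0*q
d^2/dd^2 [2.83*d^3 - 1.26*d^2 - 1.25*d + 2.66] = 16.98*d - 2.52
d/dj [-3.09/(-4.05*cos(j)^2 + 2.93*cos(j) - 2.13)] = (25.029*cos(j) - 9.0537)*sin(j)/(4.05*cos(j)^2 - 2.93*cos(j) + 2.13)^2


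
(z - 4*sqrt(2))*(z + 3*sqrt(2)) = z^2 - sqrt(2)*z - 24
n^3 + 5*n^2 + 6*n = n*(n + 2)*(n + 3)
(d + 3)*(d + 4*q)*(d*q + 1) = d^3*q + 4*d^2*q^2 + 3*d^2*q + d^2 + 12*d*q^2 + 4*d*q + 3*d + 12*q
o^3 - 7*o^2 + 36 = (o - 6)*(o - 3)*(o + 2)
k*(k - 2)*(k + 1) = k^3 - k^2 - 2*k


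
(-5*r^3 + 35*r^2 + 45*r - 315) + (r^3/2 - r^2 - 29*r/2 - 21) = -9*r^3/2 + 34*r^2 + 61*r/2 - 336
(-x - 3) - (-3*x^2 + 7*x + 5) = 3*x^2 - 8*x - 8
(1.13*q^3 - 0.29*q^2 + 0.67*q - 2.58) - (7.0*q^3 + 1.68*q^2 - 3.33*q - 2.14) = -5.87*q^3 - 1.97*q^2 + 4.0*q - 0.44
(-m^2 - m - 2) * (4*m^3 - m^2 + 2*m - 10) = -4*m^5 - 3*m^4 - 9*m^3 + 10*m^2 + 6*m + 20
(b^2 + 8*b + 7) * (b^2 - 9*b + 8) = b^4 - b^3 - 57*b^2 + b + 56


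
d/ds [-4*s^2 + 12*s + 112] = 12 - 8*s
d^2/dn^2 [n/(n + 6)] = -12/(n + 6)^3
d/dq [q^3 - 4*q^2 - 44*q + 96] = 3*q^2 - 8*q - 44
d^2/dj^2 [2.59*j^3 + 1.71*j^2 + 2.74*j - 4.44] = 15.54*j + 3.42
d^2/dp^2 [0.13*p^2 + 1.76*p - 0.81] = 0.260000000000000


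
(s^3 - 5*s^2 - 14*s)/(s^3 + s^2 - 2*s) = (s - 7)/(s - 1)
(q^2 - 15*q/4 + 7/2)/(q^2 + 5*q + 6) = (4*q^2 - 15*q + 14)/(4*(q^2 + 5*q + 6))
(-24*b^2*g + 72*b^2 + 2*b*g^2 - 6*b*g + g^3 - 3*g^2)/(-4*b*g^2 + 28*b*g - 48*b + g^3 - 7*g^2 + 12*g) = (6*b + g)/(g - 4)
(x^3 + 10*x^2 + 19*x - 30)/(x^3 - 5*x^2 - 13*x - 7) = (-x^3 - 10*x^2 - 19*x + 30)/(-x^3 + 5*x^2 + 13*x + 7)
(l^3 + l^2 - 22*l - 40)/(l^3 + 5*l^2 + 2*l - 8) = (l - 5)/(l - 1)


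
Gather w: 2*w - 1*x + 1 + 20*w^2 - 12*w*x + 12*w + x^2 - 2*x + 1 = 20*w^2 + w*(14 - 12*x) + x^2 - 3*x + 2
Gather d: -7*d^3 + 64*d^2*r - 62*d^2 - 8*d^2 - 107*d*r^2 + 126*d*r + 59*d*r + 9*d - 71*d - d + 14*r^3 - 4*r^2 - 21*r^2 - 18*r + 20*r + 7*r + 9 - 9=-7*d^3 + d^2*(64*r - 70) + d*(-107*r^2 + 185*r - 63) + 14*r^3 - 25*r^2 + 9*r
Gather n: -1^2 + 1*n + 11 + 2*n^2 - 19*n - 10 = 2*n^2 - 18*n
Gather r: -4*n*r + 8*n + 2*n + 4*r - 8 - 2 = 10*n + r*(4 - 4*n) - 10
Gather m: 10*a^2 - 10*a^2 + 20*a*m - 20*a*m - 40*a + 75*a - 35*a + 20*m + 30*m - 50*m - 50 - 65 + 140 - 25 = 0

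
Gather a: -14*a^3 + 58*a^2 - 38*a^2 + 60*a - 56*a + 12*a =-14*a^3 + 20*a^2 + 16*a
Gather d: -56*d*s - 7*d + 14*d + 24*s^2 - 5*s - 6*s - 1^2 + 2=d*(7 - 56*s) + 24*s^2 - 11*s + 1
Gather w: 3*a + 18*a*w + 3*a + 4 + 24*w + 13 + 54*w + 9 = 6*a + w*(18*a + 78) + 26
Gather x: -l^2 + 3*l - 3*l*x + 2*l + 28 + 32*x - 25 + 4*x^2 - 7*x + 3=-l^2 + 5*l + 4*x^2 + x*(25 - 3*l) + 6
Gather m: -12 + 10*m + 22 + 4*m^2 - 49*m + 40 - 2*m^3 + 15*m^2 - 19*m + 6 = -2*m^3 + 19*m^2 - 58*m + 56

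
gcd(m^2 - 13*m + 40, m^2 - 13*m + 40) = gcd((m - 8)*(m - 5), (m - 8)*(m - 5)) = m^2 - 13*m + 40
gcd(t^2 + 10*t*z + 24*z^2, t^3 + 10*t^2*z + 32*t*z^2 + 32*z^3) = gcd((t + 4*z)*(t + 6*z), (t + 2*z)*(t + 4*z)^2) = t + 4*z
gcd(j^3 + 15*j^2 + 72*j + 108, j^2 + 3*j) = j + 3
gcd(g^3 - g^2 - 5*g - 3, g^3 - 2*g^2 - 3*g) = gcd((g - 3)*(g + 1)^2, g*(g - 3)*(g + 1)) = g^2 - 2*g - 3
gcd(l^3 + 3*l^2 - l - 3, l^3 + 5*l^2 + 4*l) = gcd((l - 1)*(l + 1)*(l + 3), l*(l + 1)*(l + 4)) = l + 1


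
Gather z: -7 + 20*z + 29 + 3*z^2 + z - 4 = 3*z^2 + 21*z + 18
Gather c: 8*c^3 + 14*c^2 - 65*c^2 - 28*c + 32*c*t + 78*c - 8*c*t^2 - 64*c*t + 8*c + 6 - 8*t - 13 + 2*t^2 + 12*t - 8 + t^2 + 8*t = 8*c^3 - 51*c^2 + c*(-8*t^2 - 32*t + 58) + 3*t^2 + 12*t - 15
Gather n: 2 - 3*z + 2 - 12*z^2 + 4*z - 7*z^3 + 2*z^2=-7*z^3 - 10*z^2 + z + 4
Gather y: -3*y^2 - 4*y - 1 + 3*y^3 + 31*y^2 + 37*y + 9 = 3*y^3 + 28*y^2 + 33*y + 8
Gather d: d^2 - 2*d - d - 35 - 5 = d^2 - 3*d - 40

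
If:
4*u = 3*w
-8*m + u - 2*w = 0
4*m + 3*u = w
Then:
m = 0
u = 0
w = 0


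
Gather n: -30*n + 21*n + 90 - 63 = 27 - 9*n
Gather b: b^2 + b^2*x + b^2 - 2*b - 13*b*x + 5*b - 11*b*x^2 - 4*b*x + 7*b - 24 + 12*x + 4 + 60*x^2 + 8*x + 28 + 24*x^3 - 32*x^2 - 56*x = b^2*(x + 2) + b*(-11*x^2 - 17*x + 10) + 24*x^3 + 28*x^2 - 36*x + 8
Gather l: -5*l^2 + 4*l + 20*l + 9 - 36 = -5*l^2 + 24*l - 27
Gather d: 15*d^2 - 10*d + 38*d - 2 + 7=15*d^2 + 28*d + 5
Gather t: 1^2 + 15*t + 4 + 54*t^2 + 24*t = 54*t^2 + 39*t + 5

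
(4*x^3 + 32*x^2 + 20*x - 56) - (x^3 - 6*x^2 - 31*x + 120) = 3*x^3 + 38*x^2 + 51*x - 176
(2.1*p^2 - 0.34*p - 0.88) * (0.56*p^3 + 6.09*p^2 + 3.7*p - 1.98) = 1.176*p^5 + 12.5986*p^4 + 5.2066*p^3 - 10.7752*p^2 - 2.5828*p + 1.7424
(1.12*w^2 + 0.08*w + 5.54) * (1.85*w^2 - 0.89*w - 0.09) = 2.072*w^4 - 0.8488*w^3 + 10.077*w^2 - 4.9378*w - 0.4986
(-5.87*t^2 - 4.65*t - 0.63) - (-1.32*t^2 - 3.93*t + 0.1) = -4.55*t^2 - 0.72*t - 0.73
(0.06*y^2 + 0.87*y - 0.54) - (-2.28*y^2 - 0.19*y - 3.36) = 2.34*y^2 + 1.06*y + 2.82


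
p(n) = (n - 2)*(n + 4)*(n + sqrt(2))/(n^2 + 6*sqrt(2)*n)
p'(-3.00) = -0.15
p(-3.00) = -0.48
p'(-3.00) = -0.15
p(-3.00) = -0.48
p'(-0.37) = 10.14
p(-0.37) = 2.99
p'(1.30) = 1.38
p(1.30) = -0.79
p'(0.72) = 3.11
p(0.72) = -1.95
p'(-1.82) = 0.52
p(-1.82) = -0.28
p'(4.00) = 0.83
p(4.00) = 1.73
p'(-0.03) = 1481.93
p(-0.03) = 43.98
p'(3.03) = 0.85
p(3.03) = 0.92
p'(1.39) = 1.29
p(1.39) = -0.67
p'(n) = (-2*n - 6*sqrt(2))*(n - 2)*(n + 4)*(n + sqrt(2))/(n^2 + 6*sqrt(2)*n)^2 + (n - 2)*(n + 4)/(n^2 + 6*sqrt(2)*n) + (n - 2)*(n + sqrt(2))/(n^2 + 6*sqrt(2)*n) + (n + 4)*(n + sqrt(2))/(n^2 + 6*sqrt(2)*n)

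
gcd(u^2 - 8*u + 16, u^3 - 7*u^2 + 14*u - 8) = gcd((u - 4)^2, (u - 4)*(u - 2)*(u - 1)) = u - 4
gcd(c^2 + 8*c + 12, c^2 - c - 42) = c + 6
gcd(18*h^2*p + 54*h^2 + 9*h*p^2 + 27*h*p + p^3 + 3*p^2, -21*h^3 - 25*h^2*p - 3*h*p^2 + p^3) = 3*h + p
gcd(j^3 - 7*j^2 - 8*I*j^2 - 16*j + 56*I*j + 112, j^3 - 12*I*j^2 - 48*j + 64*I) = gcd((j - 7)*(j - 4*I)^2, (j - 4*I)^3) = j^2 - 8*I*j - 16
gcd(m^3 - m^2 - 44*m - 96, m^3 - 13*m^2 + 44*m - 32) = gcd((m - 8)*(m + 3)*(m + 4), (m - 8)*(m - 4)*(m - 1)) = m - 8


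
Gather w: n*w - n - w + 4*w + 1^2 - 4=-n + w*(n + 3) - 3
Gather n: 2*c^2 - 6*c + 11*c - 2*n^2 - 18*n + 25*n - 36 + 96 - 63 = 2*c^2 + 5*c - 2*n^2 + 7*n - 3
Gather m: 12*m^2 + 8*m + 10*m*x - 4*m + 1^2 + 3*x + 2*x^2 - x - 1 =12*m^2 + m*(10*x + 4) + 2*x^2 + 2*x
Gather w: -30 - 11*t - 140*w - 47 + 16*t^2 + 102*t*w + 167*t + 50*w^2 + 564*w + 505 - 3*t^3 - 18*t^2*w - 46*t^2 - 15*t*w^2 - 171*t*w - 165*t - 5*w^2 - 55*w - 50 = -3*t^3 - 30*t^2 - 9*t + w^2*(45 - 15*t) + w*(-18*t^2 - 69*t + 369) + 378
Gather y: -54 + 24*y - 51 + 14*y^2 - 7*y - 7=14*y^2 + 17*y - 112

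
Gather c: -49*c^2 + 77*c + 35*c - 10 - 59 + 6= -49*c^2 + 112*c - 63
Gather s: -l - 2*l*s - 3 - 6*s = -l + s*(-2*l - 6) - 3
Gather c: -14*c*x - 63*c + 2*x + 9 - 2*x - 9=c*(-14*x - 63)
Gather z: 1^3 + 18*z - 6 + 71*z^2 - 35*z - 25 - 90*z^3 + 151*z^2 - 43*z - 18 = -90*z^3 + 222*z^2 - 60*z - 48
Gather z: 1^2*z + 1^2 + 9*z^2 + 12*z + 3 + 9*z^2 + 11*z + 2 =18*z^2 + 24*z + 6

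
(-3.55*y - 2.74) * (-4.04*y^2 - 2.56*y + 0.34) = 14.342*y^3 + 20.1576*y^2 + 5.8074*y - 0.9316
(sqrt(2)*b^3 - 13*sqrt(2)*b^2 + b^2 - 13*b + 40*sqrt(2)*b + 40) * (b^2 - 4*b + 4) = sqrt(2)*b^5 - 17*sqrt(2)*b^4 + b^4 - 17*b^3 + 96*sqrt(2)*b^3 - 212*sqrt(2)*b^2 + 96*b^2 - 212*b + 160*sqrt(2)*b + 160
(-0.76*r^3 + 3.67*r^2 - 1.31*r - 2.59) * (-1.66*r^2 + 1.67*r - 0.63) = 1.2616*r^5 - 7.3614*r^4 + 8.7823*r^3 - 0.200400000000001*r^2 - 3.5*r + 1.6317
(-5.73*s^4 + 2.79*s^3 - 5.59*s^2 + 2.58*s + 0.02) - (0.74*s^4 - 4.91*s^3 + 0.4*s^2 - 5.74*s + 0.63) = -6.47*s^4 + 7.7*s^3 - 5.99*s^2 + 8.32*s - 0.61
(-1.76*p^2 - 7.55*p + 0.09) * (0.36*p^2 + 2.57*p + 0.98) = -0.6336*p^4 - 7.2412*p^3 - 21.0959*p^2 - 7.1677*p + 0.0882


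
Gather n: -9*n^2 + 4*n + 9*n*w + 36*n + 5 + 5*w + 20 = -9*n^2 + n*(9*w + 40) + 5*w + 25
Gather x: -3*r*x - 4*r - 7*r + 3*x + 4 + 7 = -11*r + x*(3 - 3*r) + 11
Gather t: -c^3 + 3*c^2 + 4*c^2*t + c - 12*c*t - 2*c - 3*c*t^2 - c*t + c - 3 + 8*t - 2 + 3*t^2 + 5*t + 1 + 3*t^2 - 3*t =-c^3 + 3*c^2 + t^2*(6 - 3*c) + t*(4*c^2 - 13*c + 10) - 4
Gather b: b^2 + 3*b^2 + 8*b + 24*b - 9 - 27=4*b^2 + 32*b - 36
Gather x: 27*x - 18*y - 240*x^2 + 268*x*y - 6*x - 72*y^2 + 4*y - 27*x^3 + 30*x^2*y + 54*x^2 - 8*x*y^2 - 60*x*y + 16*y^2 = -27*x^3 + x^2*(30*y - 186) + x*(-8*y^2 + 208*y + 21) - 56*y^2 - 14*y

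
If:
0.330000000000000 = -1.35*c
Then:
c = -0.24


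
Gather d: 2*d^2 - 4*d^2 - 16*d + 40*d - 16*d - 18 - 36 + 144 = -2*d^2 + 8*d + 90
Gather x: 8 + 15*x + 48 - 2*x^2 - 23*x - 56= -2*x^2 - 8*x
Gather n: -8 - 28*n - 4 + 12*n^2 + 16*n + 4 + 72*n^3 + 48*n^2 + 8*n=72*n^3 + 60*n^2 - 4*n - 8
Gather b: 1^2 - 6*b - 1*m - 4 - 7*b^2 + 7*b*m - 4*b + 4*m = -7*b^2 + b*(7*m - 10) + 3*m - 3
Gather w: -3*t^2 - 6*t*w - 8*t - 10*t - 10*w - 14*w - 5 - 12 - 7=-3*t^2 - 18*t + w*(-6*t - 24) - 24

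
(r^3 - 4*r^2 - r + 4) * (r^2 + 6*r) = r^5 + 2*r^4 - 25*r^3 - 2*r^2 + 24*r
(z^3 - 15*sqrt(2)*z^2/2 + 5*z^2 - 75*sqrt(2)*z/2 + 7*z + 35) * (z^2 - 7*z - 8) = z^5 - 15*sqrt(2)*z^4/2 - 2*z^4 - 36*z^3 + 15*sqrt(2)*z^3 - 54*z^2 + 645*sqrt(2)*z^2/2 - 301*z + 300*sqrt(2)*z - 280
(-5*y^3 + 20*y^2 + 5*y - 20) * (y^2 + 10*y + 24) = -5*y^5 - 30*y^4 + 85*y^3 + 510*y^2 - 80*y - 480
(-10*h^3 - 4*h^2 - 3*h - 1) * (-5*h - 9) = 50*h^4 + 110*h^3 + 51*h^2 + 32*h + 9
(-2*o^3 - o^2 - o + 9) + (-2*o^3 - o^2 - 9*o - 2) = -4*o^3 - 2*o^2 - 10*o + 7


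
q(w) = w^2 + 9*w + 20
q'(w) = 2*w + 9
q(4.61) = 82.74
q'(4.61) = 18.22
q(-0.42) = 16.40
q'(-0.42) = 8.16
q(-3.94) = 0.06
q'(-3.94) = 1.12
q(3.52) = 64.07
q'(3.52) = 16.04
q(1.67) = 37.82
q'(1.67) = 12.34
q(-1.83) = 6.88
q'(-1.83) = 5.34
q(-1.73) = 7.42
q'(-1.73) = 5.54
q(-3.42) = 0.92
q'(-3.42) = 2.16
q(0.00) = 20.00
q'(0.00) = 9.00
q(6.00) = 110.00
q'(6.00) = 21.00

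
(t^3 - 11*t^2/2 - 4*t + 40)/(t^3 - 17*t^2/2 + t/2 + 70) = (t - 4)/(t - 7)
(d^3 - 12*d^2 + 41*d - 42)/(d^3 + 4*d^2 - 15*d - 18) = (d^2 - 9*d + 14)/(d^2 + 7*d + 6)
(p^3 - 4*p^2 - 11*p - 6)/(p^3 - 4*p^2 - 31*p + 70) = (p^3 - 4*p^2 - 11*p - 6)/(p^3 - 4*p^2 - 31*p + 70)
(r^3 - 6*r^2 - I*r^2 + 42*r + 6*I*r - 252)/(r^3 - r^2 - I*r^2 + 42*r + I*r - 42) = (r - 6)/(r - 1)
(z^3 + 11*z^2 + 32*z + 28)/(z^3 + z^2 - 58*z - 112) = (z + 2)/(z - 8)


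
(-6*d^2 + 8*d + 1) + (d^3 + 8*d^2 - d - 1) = d^3 + 2*d^2 + 7*d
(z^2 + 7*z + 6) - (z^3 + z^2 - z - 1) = -z^3 + 8*z + 7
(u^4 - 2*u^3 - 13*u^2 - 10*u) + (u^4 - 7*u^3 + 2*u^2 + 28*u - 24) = 2*u^4 - 9*u^3 - 11*u^2 + 18*u - 24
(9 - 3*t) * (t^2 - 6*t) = -3*t^3 + 27*t^2 - 54*t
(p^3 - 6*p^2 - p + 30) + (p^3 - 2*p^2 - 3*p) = 2*p^3 - 8*p^2 - 4*p + 30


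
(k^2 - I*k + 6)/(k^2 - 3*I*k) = (k + 2*I)/k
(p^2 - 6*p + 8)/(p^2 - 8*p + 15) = (p^2 - 6*p + 8)/(p^2 - 8*p + 15)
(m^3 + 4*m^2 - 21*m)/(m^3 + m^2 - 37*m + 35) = m*(m - 3)/(m^2 - 6*m + 5)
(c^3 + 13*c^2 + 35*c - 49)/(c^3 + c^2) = (c^3 + 13*c^2 + 35*c - 49)/(c^2*(c + 1))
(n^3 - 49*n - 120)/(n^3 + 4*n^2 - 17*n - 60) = (n - 8)/(n - 4)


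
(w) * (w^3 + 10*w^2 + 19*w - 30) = w^4 + 10*w^3 + 19*w^2 - 30*w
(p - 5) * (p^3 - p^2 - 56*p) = p^4 - 6*p^3 - 51*p^2 + 280*p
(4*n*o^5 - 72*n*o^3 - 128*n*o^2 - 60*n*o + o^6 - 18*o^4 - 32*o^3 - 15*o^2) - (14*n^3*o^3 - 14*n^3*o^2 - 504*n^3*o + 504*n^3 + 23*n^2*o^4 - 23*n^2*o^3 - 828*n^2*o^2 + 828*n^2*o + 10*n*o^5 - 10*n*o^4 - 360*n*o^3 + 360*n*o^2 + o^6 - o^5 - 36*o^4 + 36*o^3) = -14*n^3*o^3 + 14*n^3*o^2 + 504*n^3*o - 504*n^3 - 23*n^2*o^4 + 23*n^2*o^3 + 828*n^2*o^2 - 828*n^2*o - 6*n*o^5 + 10*n*o^4 + 288*n*o^3 - 488*n*o^2 - 60*n*o + o^5 + 18*o^4 - 68*o^3 - 15*o^2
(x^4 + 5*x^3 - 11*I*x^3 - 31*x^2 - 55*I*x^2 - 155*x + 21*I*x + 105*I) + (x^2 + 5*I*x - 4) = x^4 + 5*x^3 - 11*I*x^3 - 30*x^2 - 55*I*x^2 - 155*x + 26*I*x - 4 + 105*I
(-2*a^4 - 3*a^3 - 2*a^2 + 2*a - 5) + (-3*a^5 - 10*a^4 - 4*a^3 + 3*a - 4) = -3*a^5 - 12*a^4 - 7*a^3 - 2*a^2 + 5*a - 9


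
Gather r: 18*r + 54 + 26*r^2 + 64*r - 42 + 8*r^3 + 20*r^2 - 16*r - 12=8*r^3 + 46*r^2 + 66*r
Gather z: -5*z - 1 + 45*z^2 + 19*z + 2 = 45*z^2 + 14*z + 1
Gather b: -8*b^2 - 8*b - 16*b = -8*b^2 - 24*b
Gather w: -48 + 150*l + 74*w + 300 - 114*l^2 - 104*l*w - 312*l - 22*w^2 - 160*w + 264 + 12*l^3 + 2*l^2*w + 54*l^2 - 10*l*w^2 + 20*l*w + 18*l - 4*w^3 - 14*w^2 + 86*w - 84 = 12*l^3 - 60*l^2 - 144*l - 4*w^3 + w^2*(-10*l - 36) + w*(2*l^2 - 84*l) + 432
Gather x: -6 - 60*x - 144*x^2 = -144*x^2 - 60*x - 6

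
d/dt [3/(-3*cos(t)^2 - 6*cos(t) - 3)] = -2*sin(t)/(cos(t) + 1)^3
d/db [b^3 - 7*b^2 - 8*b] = 3*b^2 - 14*b - 8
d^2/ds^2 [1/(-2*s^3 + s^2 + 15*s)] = 2*(s*(6*s - 1)*(-2*s^2 + s + 15) + (-6*s^2 + 2*s + 15)^2)/(s^3*(-2*s^2 + s + 15)^3)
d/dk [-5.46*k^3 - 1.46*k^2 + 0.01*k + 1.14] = -16.38*k^2 - 2.92*k + 0.01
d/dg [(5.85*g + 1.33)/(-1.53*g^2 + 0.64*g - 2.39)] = (8.9505*g^2 + 4.0698*g - 14.8327)/(2.3409*g^4 - 1.9584*g^3 + 7.723*g^2 - 3.0592*g + 5.7121)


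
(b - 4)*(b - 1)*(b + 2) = b^3 - 3*b^2 - 6*b + 8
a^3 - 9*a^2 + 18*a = a*(a - 6)*(a - 3)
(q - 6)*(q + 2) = q^2 - 4*q - 12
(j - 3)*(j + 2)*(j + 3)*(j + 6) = j^4 + 8*j^3 + 3*j^2 - 72*j - 108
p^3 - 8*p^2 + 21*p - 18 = (p - 3)^2*(p - 2)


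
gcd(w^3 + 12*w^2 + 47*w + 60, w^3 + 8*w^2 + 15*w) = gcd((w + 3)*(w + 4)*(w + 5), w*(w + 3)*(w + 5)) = w^2 + 8*w + 15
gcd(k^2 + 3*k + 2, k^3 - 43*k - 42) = k + 1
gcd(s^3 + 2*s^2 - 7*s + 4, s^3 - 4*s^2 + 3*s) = s - 1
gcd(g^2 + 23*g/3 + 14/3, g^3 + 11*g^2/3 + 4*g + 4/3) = g + 2/3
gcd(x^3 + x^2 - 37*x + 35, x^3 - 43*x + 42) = x^2 + 6*x - 7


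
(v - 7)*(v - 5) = v^2 - 12*v + 35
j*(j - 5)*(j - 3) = j^3 - 8*j^2 + 15*j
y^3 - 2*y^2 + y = y*(y - 1)^2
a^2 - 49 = (a - 7)*(a + 7)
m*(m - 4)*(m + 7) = m^3 + 3*m^2 - 28*m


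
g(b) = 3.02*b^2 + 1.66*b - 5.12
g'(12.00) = 74.14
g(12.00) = 449.68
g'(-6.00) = -34.58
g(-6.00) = 93.64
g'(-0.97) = -4.20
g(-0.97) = -3.89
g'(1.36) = 9.87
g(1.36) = 2.72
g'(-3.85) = -21.59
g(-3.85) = 33.25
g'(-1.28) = -6.07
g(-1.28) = -2.30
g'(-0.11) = 1.00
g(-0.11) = -5.27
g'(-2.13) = -11.21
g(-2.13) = 5.05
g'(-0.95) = -4.08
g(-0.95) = -3.97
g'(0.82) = 6.61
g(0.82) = -1.73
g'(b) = 6.04*b + 1.66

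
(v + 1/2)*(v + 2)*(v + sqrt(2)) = v^3 + sqrt(2)*v^2 + 5*v^2/2 + v + 5*sqrt(2)*v/2 + sqrt(2)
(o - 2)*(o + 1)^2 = o^3 - 3*o - 2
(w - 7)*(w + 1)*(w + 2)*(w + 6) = w^4 + 2*w^3 - 43*w^2 - 128*w - 84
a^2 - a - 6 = (a - 3)*(a + 2)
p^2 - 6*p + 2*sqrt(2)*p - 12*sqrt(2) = (p - 6)*(p + 2*sqrt(2))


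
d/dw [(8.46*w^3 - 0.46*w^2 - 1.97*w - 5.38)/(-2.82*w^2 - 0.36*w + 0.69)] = (-23.8572*w^4 - 6.0912*w^3 + 12.1224*w^2 - 30.978*w - 3.2961)/(7.9524*w^4 + 2.0304*w^3 - 3.762*w^2 - 0.4968*w + 0.4761)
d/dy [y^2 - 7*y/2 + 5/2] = 2*y - 7/2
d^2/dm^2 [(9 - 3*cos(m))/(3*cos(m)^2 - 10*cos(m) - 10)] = 6*(-81*(1 - cos(2*m))^2*cos(m) + 78*(1 - cos(2*m))^2 + 2*cos(m) + 1508*cos(2*m) - 504*cos(3*m) + 18*cos(5*m) - 2724)/(20*cos(m) - 3*cos(2*m) + 17)^3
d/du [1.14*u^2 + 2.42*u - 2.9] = 2.28*u + 2.42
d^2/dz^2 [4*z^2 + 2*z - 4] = 8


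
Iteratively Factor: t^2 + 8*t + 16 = (t + 4)*(t + 4)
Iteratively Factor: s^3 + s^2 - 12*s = (s)*(s^2 + s - 12) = s*(s + 4)*(s - 3)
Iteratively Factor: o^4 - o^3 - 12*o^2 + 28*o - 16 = (o - 2)*(o^3 + o^2 - 10*o + 8) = (o - 2)*(o + 4)*(o^2 - 3*o + 2) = (o - 2)^2*(o + 4)*(o - 1)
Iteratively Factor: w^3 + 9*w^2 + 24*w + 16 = (w + 4)*(w^2 + 5*w + 4) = (w + 1)*(w + 4)*(w + 4)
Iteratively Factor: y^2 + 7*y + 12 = (y + 3)*(y + 4)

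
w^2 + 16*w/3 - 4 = (w - 2/3)*(w + 6)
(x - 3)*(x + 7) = x^2 + 4*x - 21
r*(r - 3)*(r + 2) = r^3 - r^2 - 6*r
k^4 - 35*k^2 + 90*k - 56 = (k - 4)*(k - 2)*(k - 1)*(k + 7)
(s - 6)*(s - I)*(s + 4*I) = s^3 - 6*s^2 + 3*I*s^2 + 4*s - 18*I*s - 24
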